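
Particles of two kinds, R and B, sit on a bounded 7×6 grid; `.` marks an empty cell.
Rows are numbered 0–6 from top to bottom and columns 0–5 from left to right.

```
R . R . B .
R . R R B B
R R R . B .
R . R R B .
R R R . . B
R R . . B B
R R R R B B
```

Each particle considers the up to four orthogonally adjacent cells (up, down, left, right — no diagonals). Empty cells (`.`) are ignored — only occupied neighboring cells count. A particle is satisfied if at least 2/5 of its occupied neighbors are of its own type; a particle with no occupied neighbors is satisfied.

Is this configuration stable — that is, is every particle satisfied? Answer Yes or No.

(0,0)R 1/1 ✓
(0,2)R 1/1 ✓
(0,4)B 1/1 ✓
(1,0)R 2/2 ✓
(1,2)R 3/3 ✓
(1,3)R 1/2 ✓
(1,4)B 3/4 ✓
(1,5)B 1/1 ✓
(2,0)R 3/3 ✓
(2,1)R 2/2 ✓
(2,2)R 3/3 ✓
(2,4)B 2/2 ✓
(3,0)R 2/2 ✓
(3,2)R 3/3 ✓
(3,3)R 1/2 ✓
(3,4)B 1/2 ✓
(4,0)R 3/3 ✓
(4,1)R 3/3 ✓
(4,2)R 2/2 ✓
(4,5)B 1/1 ✓
(5,0)R 3/3 ✓
(5,1)R 3/3 ✓
(5,4)B 2/2 ✓
(5,5)B 3/3 ✓
(6,0)R 2/2 ✓
(6,1)R 3/3 ✓
(6,2)R 2/2 ✓
(6,3)R 1/2 ✓
(6,4)B 2/3 ✓
(6,5)B 2/2 ✓
All meet the threshold, so the configuration is stable.

Yes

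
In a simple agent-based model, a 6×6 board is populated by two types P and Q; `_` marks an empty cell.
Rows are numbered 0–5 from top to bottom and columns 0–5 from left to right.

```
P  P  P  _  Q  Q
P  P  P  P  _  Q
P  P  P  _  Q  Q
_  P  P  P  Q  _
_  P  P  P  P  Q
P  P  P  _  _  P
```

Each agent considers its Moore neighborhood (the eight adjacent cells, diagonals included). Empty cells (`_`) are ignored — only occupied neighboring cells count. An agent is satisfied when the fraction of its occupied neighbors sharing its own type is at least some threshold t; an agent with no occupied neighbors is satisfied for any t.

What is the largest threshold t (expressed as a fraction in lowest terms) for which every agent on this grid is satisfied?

(0,0)P 3/3
(0,1)P 5/5
(0,2)P 4/4
(0,4)Q 2/3
(0,5)Q 2/2
(1,0)P 5/5
(1,1)P 8/8
(1,2)P 6/6
(1,3)P 3/5
(1,5)Q 4/4
(2,0)P 4/4
(2,1)P 7/7
(2,2)P 7/7
(2,4)Q 3/5
(2,5)Q 3/3
(3,1)P 6/6
(3,2)P 7/7
(3,3)P 5/7
(3,4)Q 3/6
(4,1)P 6/6
(4,2)P 7/7
(4,3)P 5/6
(4,4)P 3/5
(4,5)Q 1/3
(5,0)P 2/2
(5,1)P 4/4
(5,2)P 4/4
(5,5)P 1/2
The smallest same-type fraction is 1/3 at (4,5), which reduces to 1/3. Any threshold above that leaves this agent unsatisfied.

1/3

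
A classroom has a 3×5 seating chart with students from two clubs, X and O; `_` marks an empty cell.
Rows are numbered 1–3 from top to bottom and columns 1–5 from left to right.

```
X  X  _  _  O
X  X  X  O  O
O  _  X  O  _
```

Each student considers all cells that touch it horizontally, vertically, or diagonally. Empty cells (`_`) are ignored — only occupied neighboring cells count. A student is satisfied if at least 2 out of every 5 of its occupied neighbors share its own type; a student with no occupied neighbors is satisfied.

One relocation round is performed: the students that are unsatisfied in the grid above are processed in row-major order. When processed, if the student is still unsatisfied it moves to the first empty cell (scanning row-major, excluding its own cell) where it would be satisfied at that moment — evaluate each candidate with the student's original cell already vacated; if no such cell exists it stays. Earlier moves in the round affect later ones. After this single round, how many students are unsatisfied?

Initially unsatisfied (in order): (3,1).
  (3,1) → (1,4).
Resulting grid:
X X _ O O
X X X O O
_ _ X O _
All satisfied now.

0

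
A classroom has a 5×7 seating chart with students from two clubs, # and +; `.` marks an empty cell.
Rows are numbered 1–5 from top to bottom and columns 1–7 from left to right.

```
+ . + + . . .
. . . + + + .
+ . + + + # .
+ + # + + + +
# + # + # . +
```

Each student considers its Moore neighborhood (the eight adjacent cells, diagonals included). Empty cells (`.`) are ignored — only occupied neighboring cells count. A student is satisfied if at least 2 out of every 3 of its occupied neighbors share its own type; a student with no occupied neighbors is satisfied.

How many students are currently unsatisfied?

(1,1)+ 0/0 ✓
(1,3)+ 2/2 ✓
(1,4)+ 3/3 ✓
(2,4)+ 6/6 ✓
(2,5)+ 5/6 ✓
(2,6)+ 2/3 ✓
(3,1)+ 2/2 ✓
(3,3)+ 4/5 ✓
(3,4)+ 6/7 ✓
(3,5)+ 7/8 ✓
(3,6)# 0/6 ✗
(4,1)+ 3/4 ✓
(4,2)+ 4/7 ✗
(4,3)# 1/7 ✗
(4,4)+ 5/8 ✗
(4,5)+ 5/7 ✓
(4,6)+ 4/6 ✓
(4,7)+ 2/3 ✓
(5,1)# 0/3 ✗
(5,2)+ 2/5 ✗
(5,3)# 1/5 ✗
(5,4)+ 2/5 ✗
(5,5)# 0/4 ✗
(5,7)+ 2/2 ✓
Unsatisfied: (3,6), (4,2), (4,3), (4,4), (5,1), (5,2), (5,3), (5,4), (5,5) — 9 in total.

9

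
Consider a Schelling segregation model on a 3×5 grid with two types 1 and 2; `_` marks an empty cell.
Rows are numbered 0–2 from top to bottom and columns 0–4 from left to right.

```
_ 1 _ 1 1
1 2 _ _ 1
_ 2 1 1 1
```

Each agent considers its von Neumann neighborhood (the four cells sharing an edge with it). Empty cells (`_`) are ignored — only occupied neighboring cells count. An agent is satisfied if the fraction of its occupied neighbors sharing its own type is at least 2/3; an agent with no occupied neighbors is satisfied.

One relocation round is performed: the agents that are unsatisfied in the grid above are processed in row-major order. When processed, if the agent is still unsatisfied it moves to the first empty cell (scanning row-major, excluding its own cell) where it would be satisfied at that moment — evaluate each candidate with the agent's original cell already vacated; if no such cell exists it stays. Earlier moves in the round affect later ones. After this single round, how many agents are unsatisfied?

0

Initially unsatisfied (in order): (0,1), (1,0), (1,1), (2,1), (2,2).
  (0,1) → (0,0).
  (1,0) → (0,2).
  (1,1): now satisfied by earlier moves; stays.
  (2,1) → (2,0).
  (2,2): now satisfied by earlier moves; stays.
Resulting grid:
1 _ 1 1 1
_ 2 _ _ 1
2 _ 1 1 1
All satisfied now.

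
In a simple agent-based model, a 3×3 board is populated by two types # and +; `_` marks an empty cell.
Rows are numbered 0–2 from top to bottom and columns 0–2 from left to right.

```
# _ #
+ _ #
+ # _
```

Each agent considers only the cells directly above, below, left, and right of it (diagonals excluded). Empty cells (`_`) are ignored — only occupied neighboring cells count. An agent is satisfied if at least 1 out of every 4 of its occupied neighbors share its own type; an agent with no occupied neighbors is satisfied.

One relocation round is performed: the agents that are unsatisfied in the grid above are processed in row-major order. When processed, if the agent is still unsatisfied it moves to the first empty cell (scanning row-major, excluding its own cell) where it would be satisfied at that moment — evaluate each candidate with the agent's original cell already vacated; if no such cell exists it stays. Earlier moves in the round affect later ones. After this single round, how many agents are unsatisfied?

Initially unsatisfied (in order): (0,0), (2,1).
  (0,0) → (0,1).
  (2,1) → (0,0).
Resulting grid:
# # #
+ _ #
+ _ _
All satisfied now.

0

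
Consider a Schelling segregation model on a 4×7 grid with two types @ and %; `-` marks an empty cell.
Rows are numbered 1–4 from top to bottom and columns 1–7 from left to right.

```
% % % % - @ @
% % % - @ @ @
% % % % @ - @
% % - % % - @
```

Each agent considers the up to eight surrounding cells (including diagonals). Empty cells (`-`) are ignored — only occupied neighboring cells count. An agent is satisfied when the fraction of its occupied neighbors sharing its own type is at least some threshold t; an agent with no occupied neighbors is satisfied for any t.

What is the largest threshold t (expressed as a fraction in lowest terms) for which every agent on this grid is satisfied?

2/5

Row 1: (1,1)% 3/3 · (1,2)% 5/5 · (1,3)% 4/4 · (1,4)% 2/3 · (1,6)@ 4/4 · (1,7)@ 3/3
Row 2: (2,1)% 5/5 · (2,2)% 8/8 · (2,3)% 7/7 · (2,5)@ 3/5 · (2,6)@ 6/6 · (2,7)@ 4/4
Row 3: (3,1)% 5/5 · (3,2)% 7/7 · (3,3)% 6/6 · (3,4)% 4/6 · (3,5)@ 2/5 · (3,7)@ 3/3
Row 4: (4,1)% 3/3 · (4,2)% 4/4 · (4,4)% 3/4 · (4,5)% 2/3 · (4,7)@ 1/1
The smallest same-type fraction is 2/5 at (3,5), which reduces to 2/5. Any threshold above that leaves this agent unsatisfied.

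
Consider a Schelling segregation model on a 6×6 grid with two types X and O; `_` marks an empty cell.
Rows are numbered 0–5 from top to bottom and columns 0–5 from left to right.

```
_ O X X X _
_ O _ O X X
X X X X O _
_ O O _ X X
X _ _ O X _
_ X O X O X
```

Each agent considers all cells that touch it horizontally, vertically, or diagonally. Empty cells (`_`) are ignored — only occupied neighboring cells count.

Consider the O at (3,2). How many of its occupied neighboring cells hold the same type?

2

Occupied neighbors of (3,2): (2,1)=X, (2,2)=X, (2,3)=X, (3,1)=O, (4,3)=O.
Same type (O): 2 of 5.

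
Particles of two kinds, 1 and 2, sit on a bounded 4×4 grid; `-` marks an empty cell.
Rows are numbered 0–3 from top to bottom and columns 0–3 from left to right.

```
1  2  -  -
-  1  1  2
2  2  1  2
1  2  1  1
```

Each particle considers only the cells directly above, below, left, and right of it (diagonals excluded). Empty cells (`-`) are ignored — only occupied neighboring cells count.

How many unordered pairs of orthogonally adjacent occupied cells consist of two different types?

10

Scan each occupied cell's neighbors to the right and below so each pair is counted once.
Row 0: 1(0,0)–2(0,1)≠ 2(0,1)–1(1,1)≠  → 2/2 unlike.
Row 1: 1(1,1)–1(1,2)= 1(1,1)–2(2,1)≠ 1(1,2)–2(1,3)≠ 1(1,2)–1(2,2)= 2(1,3)–2(2,3)=  → 2/5 unlike.
Row 2: 2(2,0)–2(2,1)= 2(2,0)–1(3,0)≠ 2(2,1)–1(2,2)≠ 2(2,1)–2(3,1)= 1(2,2)–2(2,3)≠ 1(2,2)–1(3,2)= 2(2,3)–1(3,3)≠  → 4/7 unlike.
Row 3: 1(3,0)–2(3,1)≠ 2(3,1)–1(3,2)≠ 1(3,2)–1(3,3)=  → 2/3 unlike.
Total adjacent occupied pairs: 17; unlike-type pairs: 10.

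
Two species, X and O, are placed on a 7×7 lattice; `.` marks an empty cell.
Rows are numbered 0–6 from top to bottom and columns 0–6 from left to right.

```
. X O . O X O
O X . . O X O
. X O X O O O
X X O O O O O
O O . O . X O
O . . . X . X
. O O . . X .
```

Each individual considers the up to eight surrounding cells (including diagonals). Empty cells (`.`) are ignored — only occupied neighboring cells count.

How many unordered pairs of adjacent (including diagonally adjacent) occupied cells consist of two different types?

Scan each occupied cell's neighbors to the right and below (and the two forward diagonals) so each pair is counted once.
From row 0: 9 unlike of 13 pairs (running 9/13).
From row 1: 9 unlike of 14 pairs (running 18/27).
From row 2: 8 unlike of 22 pairs (running 26/49).
From row 3: 8 unlike of 19 pairs (running 34/68).
From row 4: 3 unlike of 8 pairs (running 37/76).
From row 5: 0 unlike of 3 pairs (running 37/79).
From row 6: 0 unlike of 1 pairs (running 37/80).
Total adjacent occupied pairs: 80; unlike-type pairs: 37.

37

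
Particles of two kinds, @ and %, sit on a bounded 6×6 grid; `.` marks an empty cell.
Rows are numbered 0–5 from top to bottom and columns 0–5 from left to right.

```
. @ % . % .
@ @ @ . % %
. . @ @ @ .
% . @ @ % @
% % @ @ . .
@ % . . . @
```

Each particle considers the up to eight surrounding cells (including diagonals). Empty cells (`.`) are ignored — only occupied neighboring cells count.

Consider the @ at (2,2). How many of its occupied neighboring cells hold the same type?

5

Occupied neighbors of (2,2): (1,1)=@, (1,2)=@, (2,3)=@, (3,2)=@, (3,3)=@.
Same type (@): 5 of 5.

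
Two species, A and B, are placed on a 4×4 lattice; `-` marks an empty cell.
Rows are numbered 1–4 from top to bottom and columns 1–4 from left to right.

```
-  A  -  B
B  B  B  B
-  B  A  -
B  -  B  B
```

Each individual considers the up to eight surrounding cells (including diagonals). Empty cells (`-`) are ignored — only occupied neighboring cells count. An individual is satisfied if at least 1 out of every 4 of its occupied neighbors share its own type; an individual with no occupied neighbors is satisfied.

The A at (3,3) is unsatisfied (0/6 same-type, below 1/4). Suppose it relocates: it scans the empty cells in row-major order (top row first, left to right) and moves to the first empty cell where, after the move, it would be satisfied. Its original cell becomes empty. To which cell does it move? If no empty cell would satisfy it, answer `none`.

Vacating (3,3). Empty cells in order:
  (1,1): 1/3 same-type → satisfied — stop here.

(1,1)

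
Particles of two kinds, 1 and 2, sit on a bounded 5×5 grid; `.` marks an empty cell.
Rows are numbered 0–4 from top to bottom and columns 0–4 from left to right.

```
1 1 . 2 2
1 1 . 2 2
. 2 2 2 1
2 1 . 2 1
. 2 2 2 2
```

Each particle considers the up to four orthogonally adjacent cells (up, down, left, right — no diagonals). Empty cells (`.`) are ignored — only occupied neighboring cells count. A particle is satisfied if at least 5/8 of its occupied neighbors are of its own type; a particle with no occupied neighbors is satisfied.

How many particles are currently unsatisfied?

(0,0)1 2/2 ✓
(0,1)1 2/2 ✓
(0,3)2 2/2 ✓
(0,4)2 2/2 ✓
(1,0)1 2/2 ✓
(1,1)1 2/3 ✓
(1,3)2 3/3 ✓
(1,4)2 2/3 ✓
(2,1)2 1/3 ✗
(2,2)2 2/2 ✓
(2,3)2 3/4 ✓
(2,4)1 1/3 ✗
(3,0)2 0/1 ✗
(3,1)1 0/3 ✗
(3,3)2 2/3 ✓
(3,4)1 1/3 ✗
(4,1)2 1/2 ✗
(4,2)2 2/2 ✓
(4,3)2 3/3 ✓
(4,4)2 1/2 ✗
Unsatisfied: (2,1), (2,4), (3,0), (3,1), (3,4), (4,1), (4,4) — 7 in total.

7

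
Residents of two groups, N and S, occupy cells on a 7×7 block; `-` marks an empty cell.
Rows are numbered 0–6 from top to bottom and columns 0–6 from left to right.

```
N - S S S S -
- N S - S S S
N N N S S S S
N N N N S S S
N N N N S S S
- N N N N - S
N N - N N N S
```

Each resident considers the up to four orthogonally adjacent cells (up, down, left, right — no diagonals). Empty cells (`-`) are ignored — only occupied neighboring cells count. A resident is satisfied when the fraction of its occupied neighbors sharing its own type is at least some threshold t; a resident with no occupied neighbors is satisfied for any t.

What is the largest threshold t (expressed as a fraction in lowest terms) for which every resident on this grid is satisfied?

(0,0)N — no occupied neighbors
(0,2)S 2/2
(0,3)S 2/2
(0,4)S 3/3
(0,5)S 2/2
(1,1)N 1/2
(1,2)S 1/3
(1,4)S 3/3
(1,5)S 4/4
(1,6)S 2/2
(2,0)N 2/2
(2,1)N 4/4
(2,2)N 2/4
(2,3)S 1/3
(2,4)S 4/4
(2,5)S 4/4
(2,6)S 3/3
(3,0)N 3/3
(3,1)N 4/4
(3,2)N 4/4
(3,3)N 2/4
(3,4)S 3/4
(3,5)S 4/4
(3,6)S 3/3
(4,0)N 2/2
(4,1)N 4/4
(4,2)N 4/4
(4,3)N 3/4
(4,4)S 2/4
(4,5)S 3/3
(4,6)S 3/3
(5,1)N 3/3
(5,2)N 3/3
(5,3)N 4/4
(5,4)N 2/3
(5,6)S 2/2
(6,0)N 1/1
(6,1)N 2/2
(6,3)N 2/2
(6,4)N 3/3
(6,5)N 1/2
(6,6)S 1/2
The smallest same-type fraction is 1/3 at (1,2), which reduces to 1/3. Any threshold above that leaves this resident unsatisfied.

1/3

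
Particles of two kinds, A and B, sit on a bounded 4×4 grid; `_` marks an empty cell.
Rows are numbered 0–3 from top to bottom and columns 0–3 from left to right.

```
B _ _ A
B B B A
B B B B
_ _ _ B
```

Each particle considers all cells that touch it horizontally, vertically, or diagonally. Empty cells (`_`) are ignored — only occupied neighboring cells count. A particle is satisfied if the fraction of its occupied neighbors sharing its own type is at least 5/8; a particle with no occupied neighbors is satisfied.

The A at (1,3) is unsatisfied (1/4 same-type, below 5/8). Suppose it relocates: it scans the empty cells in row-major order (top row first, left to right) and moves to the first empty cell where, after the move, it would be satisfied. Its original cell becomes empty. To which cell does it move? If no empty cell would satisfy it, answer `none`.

Vacating (1,3). Empty cells in order:
  (0,1): 0/4 same-type → still unsatisfied.
  (0,2): 1/3 same-type → still unsatisfied.
  (3,0): 0/2 same-type → still unsatisfied.
  (3,1): 0/3 same-type → still unsatisfied.
  (3,2): 0/4 same-type → still unsatisfied.

none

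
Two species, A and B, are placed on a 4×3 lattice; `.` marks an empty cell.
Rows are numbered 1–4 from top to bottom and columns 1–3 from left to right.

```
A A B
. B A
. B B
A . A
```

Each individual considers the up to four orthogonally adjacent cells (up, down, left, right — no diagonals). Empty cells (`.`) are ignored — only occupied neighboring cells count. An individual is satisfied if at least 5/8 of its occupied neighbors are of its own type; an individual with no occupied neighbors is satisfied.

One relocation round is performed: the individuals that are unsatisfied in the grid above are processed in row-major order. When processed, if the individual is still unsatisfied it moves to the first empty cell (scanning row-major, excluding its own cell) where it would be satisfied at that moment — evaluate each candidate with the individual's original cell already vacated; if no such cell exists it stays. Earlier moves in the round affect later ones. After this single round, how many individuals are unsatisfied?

Initially unsatisfied (in order): (1,2), (1,3), (2,2), (2,3), (3,3), (4,3).
  (1,2) → (4,2).
  (1,3): no empty cell satisfies it; stays.
  (2,2): no empty cell satisfies it; stays.
  (2,3): no empty cell satisfies it; stays.
  (3,3) → (1,2).
  (4,3): now satisfied by earlier moves; stays.
Resulting grid:
A B B
. B A
. B .
A A A
Unsatisfied now: (1,1), (1,3), (2,3), (3,2).

4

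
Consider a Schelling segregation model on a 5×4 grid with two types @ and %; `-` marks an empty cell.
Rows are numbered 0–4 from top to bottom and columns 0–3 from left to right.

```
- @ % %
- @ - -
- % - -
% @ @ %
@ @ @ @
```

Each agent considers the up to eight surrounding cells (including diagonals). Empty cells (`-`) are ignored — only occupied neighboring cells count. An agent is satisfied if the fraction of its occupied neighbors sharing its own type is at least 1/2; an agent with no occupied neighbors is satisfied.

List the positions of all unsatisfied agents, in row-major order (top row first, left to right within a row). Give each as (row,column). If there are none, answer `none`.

(0,2), (1,1), (2,1), (3,0), (3,3)

(0,1)@ 1/2 ✓
(0,2)% 1/3 ✗
(0,3)% 1/1 ✓
(1,1)@ 1/3 ✗
(2,1)% 1/4 ✗
(3,0)% 1/4 ✗
(3,1)@ 4/6 ✓
(3,2)@ 4/6 ✓
(3,3)% 0/3 ✗
(4,0)@ 2/3 ✓
(4,1)@ 4/5 ✓
(4,2)@ 4/5 ✓
(4,3)@ 2/3 ✓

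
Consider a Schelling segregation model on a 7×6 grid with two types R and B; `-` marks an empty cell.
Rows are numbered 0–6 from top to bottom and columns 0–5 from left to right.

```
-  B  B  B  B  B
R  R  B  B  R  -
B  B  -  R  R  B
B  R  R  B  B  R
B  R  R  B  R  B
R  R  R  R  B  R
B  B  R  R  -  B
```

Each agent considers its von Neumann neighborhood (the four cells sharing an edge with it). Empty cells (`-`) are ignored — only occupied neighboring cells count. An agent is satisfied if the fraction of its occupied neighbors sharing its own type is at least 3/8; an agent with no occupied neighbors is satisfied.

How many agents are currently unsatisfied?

Row 0: (0,1)B 1/2 satisfied · (0,2)B 3/3 satisfied · (0,3)B 3/3 satisfied · (0,4)B 2/3 satisfied · (0,5)B 1/1 satisfied
Row 1: (1,0)R 1/2 satisfied · (1,1)R 1/4 not · (1,2)B 2/3 satisfied · (1,3)B 2/4 satisfied · (1,4)R 1/3 not
Row 2: (2,0)B 2/3 satisfied · (2,1)B 1/3 not · (2,3)R 1/3 not · (2,4)R 2/4 satisfied · (2,5)B 0/2 not
Row 3: (3,0)B 2/3 satisfied · (3,1)R 2/4 satisfied · (3,2)R 2/3 satisfied · (3,3)B 2/4 satisfied · (3,4)B 1/4 not · (3,5)R 0/3 not
Row 4: (4,0)B 1/3 not · (4,1)R 3/4 satisfied · (4,2)R 3/4 satisfied · (4,3)B 1/4 not · (4,4)R 0/4 not · (4,5)B 0/3 not
Row 5: (5,0)R 1/3 not · (5,1)R 3/4 satisfied · (5,2)R 4/4 satisfied · (5,3)R 2/4 satisfied · (5,4)B 0/3 not · (5,5)R 0/3 not
Row 6: (6,0)B 1/2 satisfied · (6,1)B 1/3 not · (6,2)R 2/3 satisfied · (6,3)R 2/2 satisfied · (6,5)B 0/1 not
Unsatisfied: (1,1), (1,4), (2,1), (2,3), (2,5), (3,4), (3,5), (4,0), (4,3), (4,4), (4,5), (5,0), (5,4), (5,5), (6,1), (6,5) — 16 in total.

16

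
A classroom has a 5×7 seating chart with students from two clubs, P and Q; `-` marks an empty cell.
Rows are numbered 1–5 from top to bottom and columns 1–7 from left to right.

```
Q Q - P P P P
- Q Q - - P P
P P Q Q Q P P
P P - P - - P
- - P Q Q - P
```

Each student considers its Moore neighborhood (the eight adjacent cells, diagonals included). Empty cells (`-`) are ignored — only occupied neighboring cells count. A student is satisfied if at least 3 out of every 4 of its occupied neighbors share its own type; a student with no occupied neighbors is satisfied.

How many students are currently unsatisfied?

(1,1)Q 2/2 satisfied
(1,2)Q 3/3 satisfied
(1,4)P 1/2 not
(1,5)P 3/3 satisfied
(1,6)P 4/4 satisfied
(1,7)P 3/3 satisfied
(2,2)Q 4/6 not
(2,3)Q 4/6 not
(2,6)P 6/7 satisfied
(2,7)P 5/5 satisfied
(3,1)P 3/4 satisfied
(3,2)P 3/6 not
(3,3)Q 3/6 not
(3,4)Q 3/4 satisfied
(3,5)Q 1/4 not
(3,6)P 4/5 satisfied
(3,7)P 4/4 satisfied
(4,1)P 3/3 satisfied
(4,2)P 4/5 satisfied
(4,4)P 1/6 not
(4,7)P 3/3 satisfied
(5,3)P 2/3 not
(5,4)Q 1/3 not
(5,5)Q 1/2 not
(5,7)P 1/1 satisfied
Unsatisfied: (1,4), (2,2), (2,3), (3,2), (3,3), (3,5), (4,4), (5,3), (5,4), (5,5) — 10 in total.

10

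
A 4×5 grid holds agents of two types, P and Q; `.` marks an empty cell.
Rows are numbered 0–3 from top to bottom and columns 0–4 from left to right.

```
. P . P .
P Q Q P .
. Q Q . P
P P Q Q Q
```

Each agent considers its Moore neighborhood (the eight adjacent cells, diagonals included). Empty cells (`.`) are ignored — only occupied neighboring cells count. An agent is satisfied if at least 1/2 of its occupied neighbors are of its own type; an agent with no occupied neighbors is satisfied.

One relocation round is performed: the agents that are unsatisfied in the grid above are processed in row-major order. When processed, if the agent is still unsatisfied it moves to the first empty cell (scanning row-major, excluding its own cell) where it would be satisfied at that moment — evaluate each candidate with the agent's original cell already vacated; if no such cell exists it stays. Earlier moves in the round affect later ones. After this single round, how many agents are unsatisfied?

2

Initially unsatisfied (in order): (0,1), (1,0), (2,4), (3,1).
  (0,1) → (0,0).
  (1,0) → (0,2).
  (2,4) → (0,1).
  (3,1) → (0,4).
Resulting grid:
P P P P P
. Q Q P .
. Q Q . .
P . Q Q Q
Unsatisfied now: (1,2), (3,0).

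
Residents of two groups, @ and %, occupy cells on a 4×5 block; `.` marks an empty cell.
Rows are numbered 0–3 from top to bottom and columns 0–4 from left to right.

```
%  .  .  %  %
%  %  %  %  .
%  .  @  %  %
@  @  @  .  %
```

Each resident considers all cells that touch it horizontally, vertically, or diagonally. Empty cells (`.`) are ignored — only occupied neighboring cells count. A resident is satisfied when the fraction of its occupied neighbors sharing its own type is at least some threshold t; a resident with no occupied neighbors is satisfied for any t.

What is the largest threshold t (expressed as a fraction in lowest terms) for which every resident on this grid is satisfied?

(0,0)% 2/2
(0,3)% 3/3
(0,4)% 2/2
(1,0)% 3/3
(1,1)% 4/5
(1,2)% 4/5
(1,3)% 5/6
(2,0)% 2/4
(2,2)@ 2/6
(2,3)% 4/6
(2,4)% 3/3
(3,0)@ 1/2
(3,1)@ 3/4
(3,2)@ 2/3
(3,4)% 2/2
The smallest same-type fraction is 2/6 at (2,2), which reduces to 1/3. Any threshold above that leaves this resident unsatisfied.

1/3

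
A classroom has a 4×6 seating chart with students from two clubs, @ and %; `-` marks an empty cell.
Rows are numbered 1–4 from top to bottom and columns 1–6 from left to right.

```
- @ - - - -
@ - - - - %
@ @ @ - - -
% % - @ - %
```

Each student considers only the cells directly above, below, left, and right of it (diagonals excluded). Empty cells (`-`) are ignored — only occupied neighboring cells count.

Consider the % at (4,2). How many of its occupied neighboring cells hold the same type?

Occupied neighbors of (4,2): (3,2)=@, (4,1)=%.
Same type (%): 1 of 2.

1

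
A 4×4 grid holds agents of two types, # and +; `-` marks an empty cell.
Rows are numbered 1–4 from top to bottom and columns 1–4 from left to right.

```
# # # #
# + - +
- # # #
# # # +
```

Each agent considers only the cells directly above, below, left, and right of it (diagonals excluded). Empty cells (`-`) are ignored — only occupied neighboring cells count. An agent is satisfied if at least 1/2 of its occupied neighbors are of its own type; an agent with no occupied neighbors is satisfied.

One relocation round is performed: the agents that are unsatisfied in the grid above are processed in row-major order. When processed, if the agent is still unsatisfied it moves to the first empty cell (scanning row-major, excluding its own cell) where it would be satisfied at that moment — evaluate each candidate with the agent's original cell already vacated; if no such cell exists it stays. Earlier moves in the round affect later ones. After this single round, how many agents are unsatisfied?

Initially unsatisfied (in order): (2,2), (2,4), (3,4), (4,4).
  (2,2): no empty cell satisfies it; stays.
  (2,4): no empty cell satisfies it; stays.
  (3,4) → (2,3).
  (4,4) → (3,4).
Resulting grid:
# # # #
# + # +
- # # +
# # # -
Unsatisfied now: (2,2), (2,4).

2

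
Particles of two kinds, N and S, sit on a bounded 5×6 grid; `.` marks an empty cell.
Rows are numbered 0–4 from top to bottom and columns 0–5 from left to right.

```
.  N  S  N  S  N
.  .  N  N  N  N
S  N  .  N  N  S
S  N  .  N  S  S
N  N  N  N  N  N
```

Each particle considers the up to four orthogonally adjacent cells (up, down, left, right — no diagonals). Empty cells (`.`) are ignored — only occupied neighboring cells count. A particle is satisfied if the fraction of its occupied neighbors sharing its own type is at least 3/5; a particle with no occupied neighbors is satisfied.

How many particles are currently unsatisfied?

Row 0: (0,1)N 0/1 ✗ · (0,2)S 0/3 ✗ · (0,3)N 1/3 ✗ · (0,4)S 0/3 ✗ · (0,5)N 1/2 ✗
Row 1: (1,2)N 1/2 ✗ · (1,3)N 4/4 ✓ · (1,4)N 3/4 ✓ · (1,5)N 2/3 ✓
Row 2: (2,0)S 1/2 ✗ · (2,1)N 1/2 ✗ · (2,3)N 3/3 ✓ · (2,4)N 2/4 ✗ · (2,5)S 1/3 ✗
Row 3: (3,0)S 1/3 ✗ · (3,1)N 2/3 ✓ · (3,3)N 2/3 ✓ · (3,4)S 1/4 ✗ · (3,5)S 2/3 ✓
Row 4: (4,0)N 1/2 ✗ · (4,1)N 3/3 ✓ · (4,2)N 2/2 ✓ · (4,3)N 3/3 ✓ · (4,4)N 2/3 ✓ · (4,5)N 1/2 ✗
Unsatisfied: (0,1), (0,2), (0,3), (0,4), (0,5), (1,2), (2,0), (2,1), (2,4), (2,5), (3,0), (3,4), (4,0), (4,5) — 14 in total.

14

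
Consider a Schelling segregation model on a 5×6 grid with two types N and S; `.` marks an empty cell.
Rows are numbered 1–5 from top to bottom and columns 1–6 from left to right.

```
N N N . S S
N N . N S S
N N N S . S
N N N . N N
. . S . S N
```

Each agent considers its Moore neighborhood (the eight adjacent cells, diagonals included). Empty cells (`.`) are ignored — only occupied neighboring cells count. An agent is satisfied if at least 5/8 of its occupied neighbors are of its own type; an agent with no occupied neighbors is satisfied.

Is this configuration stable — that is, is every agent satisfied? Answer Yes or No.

(1,1)N 3/3 ✓
(1,2)N 4/4 ✓
(1,3)N 3/3 ✓
(1,5)S 3/4 ✓
(1,6)S 3/3 ✓
(2,1)N 5/5 ✓
(2,2)N 7/7 ✓
(2,4)N 2/5 ✗
(2,5)S 5/6 ✓
(2,6)S 4/4 ✓
(3,1)N 5/5 ✓
(3,2)N 7/7 ✓
(3,3)N 5/6 ✓
(3,4)S 1/5 ✗
(3,6)S 2/4 ✗
(4,1)N 3/3 ✓
(4,2)N 5/6 ✓
(4,3)N 3/5 ✗
(4,5)N 2/5 ✗
(4,6)N 2/4 ✗
(5,3)S 0/2 ✗
(5,5)S 0/3 ✗
(5,6)N 2/3 ✓
For instance (2,4) has only 2/5 same-type neighbors, below 5/8.

No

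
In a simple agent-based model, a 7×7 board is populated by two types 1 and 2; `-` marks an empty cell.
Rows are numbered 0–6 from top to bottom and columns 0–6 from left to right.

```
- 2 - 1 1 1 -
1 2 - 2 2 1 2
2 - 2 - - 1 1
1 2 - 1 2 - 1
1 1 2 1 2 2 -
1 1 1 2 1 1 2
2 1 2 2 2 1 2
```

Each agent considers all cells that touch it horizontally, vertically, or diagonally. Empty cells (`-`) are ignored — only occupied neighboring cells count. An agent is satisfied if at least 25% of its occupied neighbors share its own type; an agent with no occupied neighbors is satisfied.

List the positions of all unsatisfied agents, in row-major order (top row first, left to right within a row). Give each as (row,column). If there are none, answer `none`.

(1,0), (1,4), (1,6), (3,3), (6,0)

Row 0: (0,1)2 1/2 satisfied · (0,3)1 1/3 satisfied · (0,4)1 3/5 satisfied · (0,5)1 2/4 satisfied
Row 1: (1,0)1 0/3 not · (1,1)2 3/4 satisfied · (1,3)2 2/4 satisfied · (1,4)2 1/6 not · (1,5)1 4/6 satisfied · (1,6)2 0/4 not
Row 2: (2,0)2 2/4 satisfied · (2,2)2 3/4 satisfied · (2,5)1 3/6 satisfied · (2,6)1 3/4 satisfied
Row 3: (3,0)1 2/4 satisfied · (3,1)2 3/6 satisfied · (3,3)1 1/5 not · (3,4)2 2/5 satisfied · (3,6)1 2/3 satisfied
Row 4: (4,0)1 4/5 satisfied · (4,1)1 5/7 satisfied · (4,2)2 2/7 satisfied · (4,3)1 3/7 satisfied · (4,4)2 3/7 satisfied · (4,5)2 3/6 satisfied
Row 5: (5,0)1 4/5 satisfied · (5,1)1 5/8 satisfied · (5,2)1 4/8 satisfied · (5,3)2 5/8 satisfied · (5,4)1 3/8 satisfied · (5,5)1 2/7 satisfied · (5,6)2 2/4 satisfied
Row 6: (6,0)2 0/3 not · (6,1)1 3/5 satisfied · (6,2)2 2/5 satisfied · (6,3)2 3/5 satisfied · (6,4)2 2/5 satisfied · (6,5)1 2/5 satisfied · (6,6)2 1/3 satisfied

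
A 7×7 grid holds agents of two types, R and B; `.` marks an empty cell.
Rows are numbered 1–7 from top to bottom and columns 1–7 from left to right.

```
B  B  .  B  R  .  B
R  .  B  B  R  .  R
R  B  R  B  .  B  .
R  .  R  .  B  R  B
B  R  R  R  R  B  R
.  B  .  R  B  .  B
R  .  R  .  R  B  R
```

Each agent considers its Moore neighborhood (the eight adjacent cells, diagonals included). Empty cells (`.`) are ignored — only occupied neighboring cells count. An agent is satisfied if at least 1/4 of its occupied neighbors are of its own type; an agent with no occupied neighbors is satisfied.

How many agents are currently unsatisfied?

Row 1: (1,1)B 1/2 ✓ · (1,2)B 2/3 ✓ · (1,4)B 2/4 ✓ · (1,5)R 1/3 ✓ · (1,7)B 0/1 ✗
Row 2: (2,1)R 1/4 ✓ · (2,3)B 5/6 ✓ · (2,4)B 3/6 ✓ · (2,5)R 1/5 ✗ · (2,7)R 0/2 ✗
Row 3: (3,1)R 2/3 ✓ · (3,2)B 1/6 ✗ · (3,3)R 1/5 ✗ · (3,4)B 3/6 ✓ · (3,6)B 2/5 ✓
Row 4: (4,1)R 2/4 ✓ · (4,3)R 4/6 ✓ · (4,5)B 3/6 ✓ · (4,6)R 2/6 ✓ · (4,7)B 2/4 ✓
Row 5: (5,1)B 1/3 ✓ · (5,2)R 3/5 ✓ · (5,3)R 4/5 ✓ · (5,4)R 4/6 ✓ · (5,5)R 3/6 ✓ · (5,6)B 4/7 ✓ · (5,7)R 1/4 ✓
Row 6: (6,2)B 1/5 ✗ · (6,4)R 5/6 ✓ · (6,5)B 2/6 ✓ · (6,7)B 2/4 ✓
Row 7: (7,1)R 0/1 ✗ · (7,3)R 1/2 ✓ · (7,5)R 1/3 ✓ · (7,6)B 2/4 ✓ · (7,7)R 0/2 ✗
Unsatisfied: (1,7), (2,5), (2,7), (3,2), (3,3), (6,2), (7,1), (7,7) — 8 in total.

8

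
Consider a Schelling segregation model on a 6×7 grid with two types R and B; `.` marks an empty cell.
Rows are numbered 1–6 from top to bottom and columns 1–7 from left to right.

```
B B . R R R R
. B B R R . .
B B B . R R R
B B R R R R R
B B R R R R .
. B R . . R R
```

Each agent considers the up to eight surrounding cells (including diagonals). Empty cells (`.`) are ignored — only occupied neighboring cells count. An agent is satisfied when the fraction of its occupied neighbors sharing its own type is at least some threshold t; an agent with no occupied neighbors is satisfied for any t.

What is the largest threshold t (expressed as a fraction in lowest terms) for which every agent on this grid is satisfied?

(1,1)B 2/2
(1,2)B 3/3
(1,4)R 3/4
(1,5)R 4/4
(1,6)R 3/3
(1,7)R 1/1
(2,2)B 6/6
(2,3)B 4/6
(2,4)R 4/6
(2,5)R 6/6
(3,1)B 4/4
(3,2)B 6/7
(3,3)B 4/7
(3,5)R 6/6
(3,6)R 6/6
(3,7)R 3/3
(4,1)B 5/5
(4,2)B 6/8
(4,3)R 3/7
(4,4)R 6/7
(4,5)R 7/7
(4,6)R 7/7
(4,7)R 4/4
(5,1)B 4/4
(5,2)B 4/7
(5,3)R 4/7
(5,4)R 6/6
(5,5)R 6/6
(5,6)R 6/6
(6,2)B 2/4
(6,3)R 2/4
(6,6)R 3/3
(6,7)R 2/2
The smallest same-type fraction is 3/7 at (4,3), which reduces to 3/7. Any threshold above that leaves this agent unsatisfied.

3/7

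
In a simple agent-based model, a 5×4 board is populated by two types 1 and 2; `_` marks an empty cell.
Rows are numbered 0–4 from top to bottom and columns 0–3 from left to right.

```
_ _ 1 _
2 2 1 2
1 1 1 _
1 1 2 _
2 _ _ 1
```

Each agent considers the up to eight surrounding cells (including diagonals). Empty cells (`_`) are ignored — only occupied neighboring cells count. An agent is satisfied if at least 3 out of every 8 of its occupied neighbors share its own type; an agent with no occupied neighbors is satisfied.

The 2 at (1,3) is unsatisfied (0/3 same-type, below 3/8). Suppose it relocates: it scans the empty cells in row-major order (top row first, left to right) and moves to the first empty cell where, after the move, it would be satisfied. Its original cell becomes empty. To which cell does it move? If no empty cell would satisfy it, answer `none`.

(0,0)

Vacating (1,3). Empty cells in order:
  (0,0): 2/2 same-type → satisfied — stop here.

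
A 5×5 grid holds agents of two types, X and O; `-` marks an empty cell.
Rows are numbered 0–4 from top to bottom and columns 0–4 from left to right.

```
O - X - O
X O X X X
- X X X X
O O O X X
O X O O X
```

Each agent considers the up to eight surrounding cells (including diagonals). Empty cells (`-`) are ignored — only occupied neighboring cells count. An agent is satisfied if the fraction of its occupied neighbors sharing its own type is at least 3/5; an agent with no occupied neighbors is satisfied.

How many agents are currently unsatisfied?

Row 0: (0,0)O 1/2 not · (0,2)X 2/3 satisfied · (0,4)O 0/2 not
Row 1: (1,0)X 1/3 not · (1,1)O 1/6 not · (1,2)X 5/6 satisfied · (1,3)X 6/7 satisfied · (1,4)X 3/4 satisfied
Row 2: (2,1)X 3/7 not · (2,2)X 5/8 satisfied · (2,3)X 7/8 satisfied · (2,4)X 5/5 satisfied
Row 3: (3,0)O 2/4 not · (3,1)O 4/7 not · (3,2)O 3/8 not · (3,3)X 5/8 satisfied · (3,4)X 4/5 satisfied
Row 4: (4,0)O 2/3 satisfied · (4,1)X 0/5 not · (4,2)O 3/5 satisfied · (4,3)O 2/5 not · (4,4)X 2/3 satisfied
Unsatisfied: (0,0), (0,4), (1,0), (1,1), (2,1), (3,0), (3,1), (3,2), (4,1), (4,3) — 10 in total.

10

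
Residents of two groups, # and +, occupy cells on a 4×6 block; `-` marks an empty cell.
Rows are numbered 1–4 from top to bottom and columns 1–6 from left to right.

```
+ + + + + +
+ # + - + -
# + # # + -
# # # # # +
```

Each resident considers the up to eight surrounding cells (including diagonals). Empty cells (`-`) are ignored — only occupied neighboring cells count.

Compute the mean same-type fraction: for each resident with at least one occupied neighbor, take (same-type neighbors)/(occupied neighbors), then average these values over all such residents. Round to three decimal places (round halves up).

(1,1)+ 2/3
(1,2)+ 4/5
(1,3)+ 3/4
(1,4)+ 4/4
(1,5)+ 3/3
(1,6)+ 2/2
(2,1)+ 3/5
(2,2)# 2/8
(2,3)+ 4/7
(2,5)+ 4/5
(3,1)# 3/5
(3,2)+ 2/8
(3,3)# 5/7
(3,4)# 4/7
(3,5)+ 2/5
(4,1)# 2/3
(4,2)# 4/5
(4,3)# 4/5
(4,4)# 4/5
(4,5)# 2/4
(4,6)+ 1/2
Sum over 21 residents: 2/3 + 4/5 + 3/4 + 4/4 + 3/3 + 2/2 + 3/5 + 2/8 + 4/7 + 4/5 + 3/5 + 2/8 + 5/7 + 4/7 + 2/5 + 2/3 + 4/5 + 4/5 + 4/5 + 2/4 + 1/2 = 5897/420; mean = 5897/420 ÷ 21 = 5897/8820 = 0.668594… → 0.669.

0.669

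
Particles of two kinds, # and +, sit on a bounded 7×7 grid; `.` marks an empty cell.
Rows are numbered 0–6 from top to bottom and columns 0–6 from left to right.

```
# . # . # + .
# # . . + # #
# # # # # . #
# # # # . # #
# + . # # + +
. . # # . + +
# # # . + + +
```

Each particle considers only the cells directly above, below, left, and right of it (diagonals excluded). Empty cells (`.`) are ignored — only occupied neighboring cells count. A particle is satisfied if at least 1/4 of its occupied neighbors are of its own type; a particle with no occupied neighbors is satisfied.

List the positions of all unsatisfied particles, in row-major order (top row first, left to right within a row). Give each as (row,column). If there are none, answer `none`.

(0,0)# 1/1 ok
(0,2)# 0/0 ok
(0,4)# 0/2 unhappy
(0,5)+ 0/2 unhappy
(1,0)# 3/3 ok
(1,1)# 2/2 ok
(1,4)+ 0/3 unhappy
(1,5)# 1/3 ok
(1,6)# 2/2 ok
(2,0)# 3/3 ok
(2,1)# 4/4 ok
(2,2)# 3/3 ok
(2,3)# 3/3 ok
(2,4)# 1/2 ok
(2,6)# 2/2 ok
(3,0)# 3/3 ok
(3,1)# 3/4 ok
(3,2)# 3/3 ok
(3,3)# 3/3 ok
(3,5)# 1/2 ok
(3,6)# 2/3 ok
(4,0)# 1/2 ok
(4,1)+ 0/2 unhappy
(4,3)# 3/3 ok
(4,4)# 1/2 ok
(4,5)+ 2/4 ok
(4,6)+ 2/3 ok
(5,2)# 2/2 ok
(5,3)# 2/2 ok
(5,5)+ 3/3 ok
(5,6)+ 3/3 ok
(6,0)# 1/1 ok
(6,1)# 2/2 ok
(6,2)# 2/2 ok
(6,4)+ 1/1 ok
(6,5)+ 3/3 ok
(6,6)+ 2/2 ok

(0,4), (0,5), (1,4), (4,1)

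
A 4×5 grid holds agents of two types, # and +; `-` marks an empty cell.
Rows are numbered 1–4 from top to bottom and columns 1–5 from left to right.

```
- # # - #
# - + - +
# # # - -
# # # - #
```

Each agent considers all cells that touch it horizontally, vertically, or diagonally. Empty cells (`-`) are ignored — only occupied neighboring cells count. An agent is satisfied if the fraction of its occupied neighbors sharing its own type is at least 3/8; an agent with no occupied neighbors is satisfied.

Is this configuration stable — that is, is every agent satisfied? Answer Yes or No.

No

Row 1: (1,2)# 2/3 ✓ · (1,3)# 1/2 ✓ · (1,5)# 0/1 ✗
Row 2: (2,1)# 3/3 ✓ · (2,3)+ 0/4 ✗ · (2,5)+ 0/1 ✗
Row 3: (3,1)# 4/4 ✓ · (3,2)# 6/7 ✓ · (3,3)# 3/4 ✓
Row 4: (4,1)# 3/3 ✓ · (4,2)# 5/5 ✓ · (4,3)# 3/3 ✓ · (4,5)# 0/0 ✓
For instance (1,5) has only 0/1 same-type neighbors, below 3/8.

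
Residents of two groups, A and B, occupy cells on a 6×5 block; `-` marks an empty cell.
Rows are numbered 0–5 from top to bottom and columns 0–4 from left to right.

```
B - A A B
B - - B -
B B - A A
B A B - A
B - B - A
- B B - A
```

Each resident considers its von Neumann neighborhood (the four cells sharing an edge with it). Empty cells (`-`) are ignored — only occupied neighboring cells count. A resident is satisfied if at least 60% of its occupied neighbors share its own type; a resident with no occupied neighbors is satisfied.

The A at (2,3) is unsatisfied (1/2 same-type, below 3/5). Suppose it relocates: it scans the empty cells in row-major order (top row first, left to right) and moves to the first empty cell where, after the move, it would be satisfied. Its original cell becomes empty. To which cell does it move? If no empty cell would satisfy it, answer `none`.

Vacating (2,3). Empty cells in order:
  (0,1): 1/2 same-type → still unsatisfied.
  (1,1): 0/2 same-type → still unsatisfied.
  (1,2): 1/2 same-type → still unsatisfied.
  (1,4): 1/3 same-type → still unsatisfied.
  (2,2): 0/2 same-type → still unsatisfied.
  (3,3): 1/2 same-type → still unsatisfied.
  (4,1): 1/4 same-type → still unsatisfied.
  (4,3): 1/2 same-type → still unsatisfied.
  (5,0): 0/2 same-type → still unsatisfied.
  (5,3): 1/2 same-type → still unsatisfied.

none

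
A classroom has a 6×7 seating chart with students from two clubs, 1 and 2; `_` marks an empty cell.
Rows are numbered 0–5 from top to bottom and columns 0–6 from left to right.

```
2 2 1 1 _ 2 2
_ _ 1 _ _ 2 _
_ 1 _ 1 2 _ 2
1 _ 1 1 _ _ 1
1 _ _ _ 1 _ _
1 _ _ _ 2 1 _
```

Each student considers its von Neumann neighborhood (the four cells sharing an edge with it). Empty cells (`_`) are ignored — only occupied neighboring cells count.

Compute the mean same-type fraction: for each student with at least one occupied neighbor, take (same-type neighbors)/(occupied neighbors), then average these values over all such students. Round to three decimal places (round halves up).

0.633

Row 0: (0,0)2 1/1 · (0,1)2 1/2 · (0,2)1 2/3 · (0,3)1 1/1 · (0,5)2 2/2 · (0,6)2 1/1
Row 1: (1,2)1 1/1 · (1,5)2 1/1
Row 2: (2,1)1 — no occupied neighbors · (2,3)1 1/2 · (2,4)2 0/1 · (2,6)2 0/1
Row 3: (3,0)1 1/1 · (3,2)1 1/1 · (3,3)1 2/2 · (3,6)1 0/1
Row 4: (4,0)1 2/2 · (4,4)1 0/1
Row 5: (5,0)1 1/1 · (5,4)2 0/2 · (5,5)1 0/1
Sum over 20 students: 1/1 + 1/2 + 2/3 + 1/1 + 2/2 + 1/1 + 1/1 + 1/1 + 1/2 + 0/1 + 0/1 + 1/1 + 1/1 + 2/2 + 0/1 + 2/2 + 0/1 + 1/1 + 0/2 + 0/1 = 38/3; mean = 38/3 ÷ 20 = 19/30 = 0.633333… → 0.633.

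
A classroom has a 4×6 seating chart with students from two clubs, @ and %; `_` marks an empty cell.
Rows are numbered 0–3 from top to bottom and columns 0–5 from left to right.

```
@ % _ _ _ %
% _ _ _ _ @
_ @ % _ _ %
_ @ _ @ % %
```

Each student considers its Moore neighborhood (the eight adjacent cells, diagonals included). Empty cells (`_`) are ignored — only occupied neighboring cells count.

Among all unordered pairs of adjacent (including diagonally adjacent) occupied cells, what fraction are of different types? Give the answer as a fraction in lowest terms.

Scan each occupied cell's neighbors to the right and below (and the two forward diagonals) so each pair is counted once.
From row 0: 3 unlike of 4 pairs (running 3/4).
From row 1: 2 unlike of 2 pairs (running 5/6).
From row 2: 3 unlike of 6 pairs (running 8/12).
From row 3: 1 unlike of 2 pairs (running 9/14).
Total adjacent occupied pairs: 14; unlike-type pairs: 9.
9/14 is already in lowest terms.

9/14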